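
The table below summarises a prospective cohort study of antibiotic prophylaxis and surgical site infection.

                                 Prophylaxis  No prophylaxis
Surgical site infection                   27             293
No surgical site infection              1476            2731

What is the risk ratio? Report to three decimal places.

Reading the table with exposure as columns: a = 27 (Prophylaxis, case), b = 1476 (Prophylaxis, non-case), c = 293 (No prophylaxis, case), d = 2731.
Risk in exposed = 27/1503 = 0.01796; risk in unexposed = 293/3024 = 0.09689.
RR = 0.01796 / 0.09689 = 0.18540
The risk is 81% lower among the exposed than among the unexposed.

0.185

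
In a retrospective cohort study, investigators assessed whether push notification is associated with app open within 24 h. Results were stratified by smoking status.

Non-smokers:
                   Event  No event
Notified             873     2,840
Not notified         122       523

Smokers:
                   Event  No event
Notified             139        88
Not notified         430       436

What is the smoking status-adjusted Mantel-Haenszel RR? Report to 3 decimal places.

1.239

RR_MH = Σ(aᵢ·n₀ᵢ/nᵢ) / Σ(cᵢ·n₁ᵢ/nᵢ), with n₁ᵢ = aᵢ+bᵢ (exposed), n₀ᵢ = cᵢ+dᵢ (unexposed), nᵢ = n₁ᵢ+n₀ᵢ.
Stratum 1 (Non-smokers): n₁ = 3713, n₀ = 645, n = 4358; a·n₀/n = 873·645/4358 = 129.2072; c·n₁/n = 122·3713/4358 = 103.9436
Stratum 2 (Smokers): n₁ = 227, n₀ = 866, n = 1093; a·n₀/n = 139·866/1093 = 110.1317; c·n₁/n = 430·227/1093 = 89.3047
RR_MH = (129.2072 + 110.1317) / (103.9436 + 89.3047) = 239.3390 / 193.2482 = 1.23851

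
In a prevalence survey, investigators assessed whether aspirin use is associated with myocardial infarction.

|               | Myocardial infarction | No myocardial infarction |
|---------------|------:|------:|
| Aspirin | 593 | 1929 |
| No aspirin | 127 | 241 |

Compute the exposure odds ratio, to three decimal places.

0.583

Cells: a = 593, b = 1929, c = 127, d = 241.
OR = (a·d)/(b·c) = (593 × 241) / (1929 × 127) = 142913 / 244983 = 0.58336
Exposure is associated with lower odds of myocardial infarction (OR = 0.58 < 1).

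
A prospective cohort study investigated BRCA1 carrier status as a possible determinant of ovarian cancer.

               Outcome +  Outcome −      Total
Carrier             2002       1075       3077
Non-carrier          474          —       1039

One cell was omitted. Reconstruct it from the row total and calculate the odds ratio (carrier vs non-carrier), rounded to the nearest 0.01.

2.22

The missing cell is in the unexposed row: 1039 − 474 = 565.
So a = 2002, b = 1075, c = 474, d = 565.
OR = (a·d)/(b·c) = (2002 × 565) / (1075 × 474) = 1131130 / 509550 = 2.21986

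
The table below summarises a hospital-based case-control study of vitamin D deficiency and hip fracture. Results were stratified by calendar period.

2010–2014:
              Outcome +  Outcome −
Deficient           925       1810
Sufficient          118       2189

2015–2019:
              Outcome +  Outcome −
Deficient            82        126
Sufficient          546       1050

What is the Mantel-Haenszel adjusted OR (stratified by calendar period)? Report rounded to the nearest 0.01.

OR_MH = Σ(aᵢdᵢ/nᵢ) / Σ(bᵢcᵢ/nᵢ), where nᵢ is the stratum total.
Stratum 1 (2010–2014): n = 5042; a·d/n = 925·2189/5042 = 401.5916; b·c/n = 1810·118/5042 = 42.3602
Stratum 2 (2015–2019): n = 1804; a·d/n = 82·1050/1804 = 47.7273; b·c/n = 126·546/1804 = 38.1353
OR_MH = (401.5916 + 47.7273) / (42.3602 + 38.1353) = 449.3189 / 80.4954 = 5.58192

5.58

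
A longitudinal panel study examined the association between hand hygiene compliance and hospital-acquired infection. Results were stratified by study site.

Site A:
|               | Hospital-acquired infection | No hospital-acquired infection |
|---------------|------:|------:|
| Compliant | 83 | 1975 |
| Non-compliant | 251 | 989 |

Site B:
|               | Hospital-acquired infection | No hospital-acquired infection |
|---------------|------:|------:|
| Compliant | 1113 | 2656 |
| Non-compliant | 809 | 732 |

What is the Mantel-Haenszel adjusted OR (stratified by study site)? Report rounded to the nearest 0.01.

0.32

OR_MH = Σ(aᵢdᵢ/nᵢ) / Σ(bᵢcᵢ/nᵢ), where nᵢ is the stratum total.
Stratum 1 (Site A): n = 3298; a·d/n = 83·989/3298 = 24.8899; b·c/n = 1975·251/3298 = 150.3108
Stratum 2 (Site B): n = 5310; a·d/n = 1113·732/5310 = 153.4305; b·c/n = 2656·809/5310 = 404.6524
OR_MH = (24.8899 + 153.4305) / (150.3108 + 404.6524) = 178.3204 / 554.9631 = 0.32132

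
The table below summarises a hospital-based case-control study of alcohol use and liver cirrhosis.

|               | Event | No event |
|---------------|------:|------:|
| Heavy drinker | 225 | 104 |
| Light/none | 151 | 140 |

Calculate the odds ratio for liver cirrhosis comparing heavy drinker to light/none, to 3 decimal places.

2.006

Cells: a = 225, b = 104, c = 151, d = 140.
OR = (a·d)/(b·c) = (225 × 140) / (104 × 151) = 31500 / 15704 = 2.00586
The odds of liver cirrhosis are about 2.01 times as high in the heavy drinker group.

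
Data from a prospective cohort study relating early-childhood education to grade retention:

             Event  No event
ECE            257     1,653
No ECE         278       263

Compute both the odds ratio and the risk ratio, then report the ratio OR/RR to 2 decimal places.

Cells: a = 257, b = 1653, c = 278, d = 263.
OR = (257·263)/(1653·278) = 67591/459534 = 0.14709
Risk in exposed = 257/1910 = 0.13455; risk in unexposed = 278/541 = 0.51386; RR = 0.26185
OR/RR = 0.14709 / 0.26185 = 0.56172
The outcome is not rare, so the OR lies further from 1 than the RR.

0.56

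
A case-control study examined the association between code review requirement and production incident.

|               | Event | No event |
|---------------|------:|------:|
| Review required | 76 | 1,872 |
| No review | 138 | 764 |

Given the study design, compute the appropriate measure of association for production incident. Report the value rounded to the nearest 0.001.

0.225

Cells: a = 76, b = 1872, c = 138, d = 764.
This is a case-control study: participants were sampled on outcome status, so risks in the source population cannot be estimated directly — relative risk is not valid here. The odds ratio is the appropriate measure.
OR = (a·d)/(b·c) = (76 × 764) / (1872 × 138) = 58064 / 258336 = 0.22476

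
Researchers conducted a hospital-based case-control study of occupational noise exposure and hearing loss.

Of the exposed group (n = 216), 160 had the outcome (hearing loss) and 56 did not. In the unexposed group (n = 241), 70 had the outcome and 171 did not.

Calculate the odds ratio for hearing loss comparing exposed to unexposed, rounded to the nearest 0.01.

From the description: a = 160, b = 56, c = 70, d = 171.
OR = (a·d)/(b·c) = (160 × 171) / (56 × 70) = 27360 / 3920 = 6.97959
The odds of hearing loss are about 6.98 times as high in the exposed group.

6.98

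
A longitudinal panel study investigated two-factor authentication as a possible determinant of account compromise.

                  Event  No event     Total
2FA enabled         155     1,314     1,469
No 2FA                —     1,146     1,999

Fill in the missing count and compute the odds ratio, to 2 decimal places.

0.16

The missing cell is in the unexposed row: 1999 − 1146 = 853.
So a = 155, b = 1314, c = 853, d = 1146.
OR = (a·d)/(b·c) = (155 × 1146) / (1314 × 853) = 177630 / 1120842 = 0.15848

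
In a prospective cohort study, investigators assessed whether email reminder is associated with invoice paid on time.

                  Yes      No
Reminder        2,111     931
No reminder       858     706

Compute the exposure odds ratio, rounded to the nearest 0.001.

1.866

Cells: a = 2111, b = 931, c = 858, d = 706.
OR = (a·d)/(b·c) = (2111 × 706) / (931 × 858) = 1490366 / 798798 = 1.86576
The odds of invoice paid on time are about 1.87 times as high in the reminder group.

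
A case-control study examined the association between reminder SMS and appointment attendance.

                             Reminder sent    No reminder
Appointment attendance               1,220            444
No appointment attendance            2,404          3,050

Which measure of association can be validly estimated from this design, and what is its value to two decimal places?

3.49

Reading the table with exposure as columns: a = 1220 (Reminder sent, case), b = 2404 (Reminder sent, non-case), c = 444 (No reminder, case), d = 3050.
This is a case-control study: participants were sampled on outcome status, so risks in the source population cannot be estimated directly — relative risk is not valid here. The odds ratio is the appropriate measure.
OR = (a·d)/(b·c) = (1220 × 3050) / (2404 × 444) = 3721000 / 1067376 = 3.48612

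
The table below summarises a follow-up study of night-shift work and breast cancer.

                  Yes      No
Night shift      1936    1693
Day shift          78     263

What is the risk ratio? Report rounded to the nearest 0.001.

2.332

Cells: a = 1936, b = 1693, c = 78, d = 263.
Risk in exposed = 1936/3629 = 0.53348; risk in unexposed = 78/341 = 0.22874.
RR = 0.53348 / 0.22874 = 2.33227
The risk among the exposed is 2.33 times that among the unexposed.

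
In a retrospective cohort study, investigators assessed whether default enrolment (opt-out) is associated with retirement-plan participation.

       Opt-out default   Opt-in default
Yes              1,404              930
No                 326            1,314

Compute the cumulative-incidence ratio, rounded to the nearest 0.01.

Reading the table with exposure as columns: a = 1404 (Opt-out default, case), b = 326 (Opt-out default, non-case), c = 930 (Opt-in default, case), d = 1314.
Risk in exposed = 1404/1730 = 0.81156; risk in unexposed = 930/2244 = 0.41444.
RR = 0.81156 / 0.41444 = 1.95822
The risk among the exposed is 1.96 times that among the unexposed.

1.96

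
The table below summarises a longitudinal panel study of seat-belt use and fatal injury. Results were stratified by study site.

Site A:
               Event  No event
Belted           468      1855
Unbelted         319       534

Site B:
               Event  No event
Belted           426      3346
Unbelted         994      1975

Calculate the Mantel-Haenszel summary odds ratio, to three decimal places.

OR_MH = Σ(aᵢdᵢ/nᵢ) / Σ(bᵢcᵢ/nᵢ), where nᵢ is the stratum total.
Stratum 1 (Site A): n = 3176; a·d/n = 468·534/3176 = 78.6877; b·c/n = 1855·319/3176 = 186.3177
Stratum 2 (Site B): n = 6741; a·d/n = 426·1975/6741 = 124.8109; b·c/n = 3346·994/6741 = 493.3873
OR_MH = (78.6877 + 124.8109) / (186.3177 + 493.3873) = 203.4985 / 679.7050 = 0.29939

0.299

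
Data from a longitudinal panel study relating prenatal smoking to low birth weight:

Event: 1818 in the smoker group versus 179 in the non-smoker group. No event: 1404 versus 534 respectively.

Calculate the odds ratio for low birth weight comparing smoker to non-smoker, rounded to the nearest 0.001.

From the description: a = 1818, b = 1404, c = 179, d = 534.
OR = (a·d)/(b·c) = (1818 × 534) / (1404 × 179) = 970812 / 251316 = 3.86291
The odds of low birth weight are about 3.86 times as high in the smoker group.

3.863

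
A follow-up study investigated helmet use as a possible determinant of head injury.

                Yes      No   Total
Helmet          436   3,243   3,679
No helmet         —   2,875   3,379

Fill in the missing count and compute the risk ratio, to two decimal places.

The missing cell is in the unexposed row: 3379 − 2875 = 504.
So a = 436, b = 3243, c = 504, d = 2875.
RR = [a/(a+b)] / [c/(c+d)] = (436/3679) / (504/3379) = 0.11851/0.14916 = 0.79454

0.79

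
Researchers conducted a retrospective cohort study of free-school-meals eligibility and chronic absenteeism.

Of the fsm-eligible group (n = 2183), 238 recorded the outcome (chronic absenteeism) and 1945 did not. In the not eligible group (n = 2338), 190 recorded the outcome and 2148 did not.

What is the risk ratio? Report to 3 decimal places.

From the description: a = 238, b = 1945, c = 190, d = 2148.
Risk in exposed = 238/2183 = 0.10902; risk in unexposed = 190/2338 = 0.08127.
RR = 0.10902 / 0.08127 = 1.34157
The risk among the exposed is 1.34 times that among the unexposed.

1.342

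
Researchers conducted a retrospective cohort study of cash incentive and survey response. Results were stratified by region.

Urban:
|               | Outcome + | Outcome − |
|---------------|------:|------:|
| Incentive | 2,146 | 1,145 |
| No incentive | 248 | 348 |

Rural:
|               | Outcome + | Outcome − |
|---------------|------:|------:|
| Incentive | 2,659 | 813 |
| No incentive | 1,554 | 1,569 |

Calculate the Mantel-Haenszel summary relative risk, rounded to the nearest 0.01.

1.54

RR_MH = Σ(aᵢ·n₀ᵢ/nᵢ) / Σ(cᵢ·n₁ᵢ/nᵢ), with n₁ᵢ = aᵢ+bᵢ (exposed), n₀ᵢ = cᵢ+dᵢ (unexposed), nᵢ = n₁ᵢ+n₀ᵢ.
Stratum 1 (Urban): n₁ = 3291, n₀ = 596, n = 3887; a·n₀/n = 2146·596/3887 = 329.0497; c·n₁/n = 248·3291/3887 = 209.9738
Stratum 2 (Rural): n₁ = 3472, n₀ = 3123, n = 6595; a·n₀/n = 2659·3123/6595 = 1259.1444; c·n₁/n = 1554·3472/6595 = 818.1180
RR_MH = (329.0497 + 1259.1444) / (209.9738 + 818.1180) = 1588.1940 / 1028.0917 = 1.54480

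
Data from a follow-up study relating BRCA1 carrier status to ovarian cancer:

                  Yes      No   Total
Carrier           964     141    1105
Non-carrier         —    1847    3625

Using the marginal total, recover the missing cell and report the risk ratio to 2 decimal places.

The missing cell is in the unexposed row: 3625 − 1847 = 1778.
So a = 964, b = 141, c = 1778, d = 1847.
RR = [a/(a+b)] / [c/(c+d)] = (964/1105) / (1778/3625) = 0.87240/0.49048 = 1.77865

1.78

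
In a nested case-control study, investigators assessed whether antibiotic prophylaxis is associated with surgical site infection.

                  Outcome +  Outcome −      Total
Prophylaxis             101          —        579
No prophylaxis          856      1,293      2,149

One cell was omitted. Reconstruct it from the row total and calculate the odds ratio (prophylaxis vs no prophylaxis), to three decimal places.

The missing cell is in the exposed row: 579 − 101 = 478.
So a = 101, b = 478, c = 856, d = 1293.
OR = (a·d)/(b·c) = (101 × 1293) / (478 × 856) = 130593 / 409168 = 0.31917

0.319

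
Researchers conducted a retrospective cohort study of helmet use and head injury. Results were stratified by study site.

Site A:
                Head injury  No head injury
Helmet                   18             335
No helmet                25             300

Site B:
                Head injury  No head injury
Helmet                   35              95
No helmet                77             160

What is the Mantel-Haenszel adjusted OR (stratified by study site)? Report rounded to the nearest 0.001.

0.719

OR_MH = Σ(aᵢdᵢ/nᵢ) / Σ(bᵢcᵢ/nᵢ), where nᵢ is the stratum total.
Stratum 1 (Site A): n = 678; a·d/n = 18·300/678 = 7.9646; b·c/n = 335·25/678 = 12.3525
Stratum 2 (Site B): n = 367; a·d/n = 35·160/367 = 15.2589; b·c/n = 95·77/367 = 19.9319
OR_MH = (7.9646 + 15.2589) / (12.3525 + 19.9319) = 23.2235 / 32.2844 = 0.71934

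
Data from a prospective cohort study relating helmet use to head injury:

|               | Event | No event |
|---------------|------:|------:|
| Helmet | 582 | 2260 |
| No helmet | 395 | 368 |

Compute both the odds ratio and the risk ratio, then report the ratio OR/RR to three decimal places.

0.607

Cells: a = 582, b = 2260, c = 395, d = 368.
OR = (582·368)/(2260·395) = 214176/892700 = 0.23992
Risk in exposed = 582/2842 = 0.20479; risk in unexposed = 395/763 = 0.51769; RR = 0.39557
OR/RR = 0.23992 / 0.39557 = 0.60651
The outcome is not rare, so the OR lies further from 1 than the RR.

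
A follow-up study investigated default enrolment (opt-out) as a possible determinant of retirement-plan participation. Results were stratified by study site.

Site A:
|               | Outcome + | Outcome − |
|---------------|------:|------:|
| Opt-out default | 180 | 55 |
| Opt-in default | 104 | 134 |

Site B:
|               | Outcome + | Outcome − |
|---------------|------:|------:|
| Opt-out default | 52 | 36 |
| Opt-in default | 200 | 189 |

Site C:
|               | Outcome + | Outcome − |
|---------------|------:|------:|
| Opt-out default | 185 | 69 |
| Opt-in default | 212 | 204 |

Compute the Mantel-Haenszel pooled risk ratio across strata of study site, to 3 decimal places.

RR_MH = Σ(aᵢ·n₀ᵢ/nᵢ) / Σ(cᵢ·n₁ᵢ/nᵢ), with n₁ᵢ = aᵢ+bᵢ (exposed), n₀ᵢ = cᵢ+dᵢ (unexposed), nᵢ = n₁ᵢ+n₀ᵢ.
Stratum 1 (Site A): n₁ = 235, n₀ = 238, n = 473; a·n₀/n = 180·238/473 = 90.5708; c·n₁/n = 104·235/473 = 51.6702
Stratum 2 (Site B): n₁ = 88, n₀ = 389, n = 477; a·n₀/n = 52·389/477 = 42.4067; c·n₁/n = 200·88/477 = 36.8973
Stratum 3 (Site C): n₁ = 254, n₀ = 416, n = 670; a·n₀/n = 185·416/670 = 114.8657; c·n₁/n = 212·254/670 = 80.3701
RR_MH = (90.5708 + 42.4067 + 114.8657) / (51.6702 + 36.8973 + 80.3701) = 247.8432 / 168.9376 = 1.46707

1.467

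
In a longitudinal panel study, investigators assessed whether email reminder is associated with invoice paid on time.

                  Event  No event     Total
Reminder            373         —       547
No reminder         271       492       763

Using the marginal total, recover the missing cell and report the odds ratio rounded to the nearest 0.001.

3.892

The missing cell is in the exposed row: 547 − 373 = 174.
So a = 373, b = 174, c = 271, d = 492.
OR = (a·d)/(b·c) = (373 × 492) / (174 × 271) = 183516 / 47154 = 3.89184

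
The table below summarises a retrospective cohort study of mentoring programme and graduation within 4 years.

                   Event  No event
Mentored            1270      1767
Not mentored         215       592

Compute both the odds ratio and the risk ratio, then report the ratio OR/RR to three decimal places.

1.261

Cells: a = 1270, b = 1767, c = 215, d = 592.
OR = (1270·592)/(1767·215) = 751840/379905 = 1.97902
Risk in exposed = 1270/3037 = 0.41818; risk in unexposed = 215/807 = 0.26642; RR = 1.56962
OR/RR = 1.97902 / 1.56962 = 1.26083
The outcome is not rare, so the OR lies further from 1 than the RR.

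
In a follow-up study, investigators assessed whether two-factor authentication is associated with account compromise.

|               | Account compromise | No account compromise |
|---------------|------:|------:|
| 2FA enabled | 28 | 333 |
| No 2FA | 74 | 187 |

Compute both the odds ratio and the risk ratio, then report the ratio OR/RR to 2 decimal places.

0.78

Cells: a = 28, b = 333, c = 74, d = 187.
OR = (28·187)/(333·74) = 5236/24642 = 0.21248
Risk in exposed = 28/361 = 0.07756; risk in unexposed = 74/261 = 0.28352; RR = 0.27356
OR/RR = 0.21248 / 0.27356 = 0.77672
The outcome is not rare, so the OR lies further from 1 than the RR.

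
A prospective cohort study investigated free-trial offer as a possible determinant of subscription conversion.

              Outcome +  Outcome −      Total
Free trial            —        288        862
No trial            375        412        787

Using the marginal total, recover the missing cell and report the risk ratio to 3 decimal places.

The missing cell is in the exposed row: 862 − 288 = 574.
So a = 574, b = 288, c = 375, d = 412.
RR = [a/(a+b)] / [c/(c+d)] = (574/862) / (375/787) = 0.66589/0.47649 = 1.39749

1.397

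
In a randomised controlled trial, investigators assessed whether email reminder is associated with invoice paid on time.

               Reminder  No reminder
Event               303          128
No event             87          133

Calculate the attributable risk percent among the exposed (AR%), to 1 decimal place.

36.9

Reading the table with exposure as columns: a = 303 (Reminder, case), b = 87 (Reminder, non-case), c = 128 (No reminder, case), d = 133.
Risk in exposed = 303/390 = 0.77692; risk in unexposed = 128/261 = 0.49042.
RR = 0.77692/0.49042 = 1.58419
AR% = (RR − 1)/RR × 100 = (1.58419 − 1)/1.58419 × 100 = 36.8764%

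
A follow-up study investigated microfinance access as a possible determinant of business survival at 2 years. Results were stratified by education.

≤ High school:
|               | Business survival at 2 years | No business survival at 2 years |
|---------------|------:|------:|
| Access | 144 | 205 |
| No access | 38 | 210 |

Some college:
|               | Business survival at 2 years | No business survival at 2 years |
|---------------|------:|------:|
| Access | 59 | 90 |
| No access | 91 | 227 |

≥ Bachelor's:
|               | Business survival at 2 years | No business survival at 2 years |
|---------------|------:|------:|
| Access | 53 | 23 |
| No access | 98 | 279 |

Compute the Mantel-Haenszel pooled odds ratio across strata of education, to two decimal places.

OR_MH = Σ(aᵢdᵢ/nᵢ) / Σ(bᵢcᵢ/nᵢ), where nᵢ is the stratum total.
Stratum 1 (≤ High school): n = 597; a·d/n = 144·210/597 = 50.6533; b·c/n = 205·38/597 = 13.0486
Stratum 2 (Some college): n = 467; a·d/n = 59·227/467 = 28.6788; b·c/n = 90·91/467 = 17.5375
Stratum 3 (≥ Bachelor's): n = 453; a·d/n = 53·279/453 = 32.6424; b·c/n = 23·98/453 = 4.9757
OR_MH = (50.6533 + 28.6788 + 32.6424) / (13.0486 + 17.5375 + 4.9757) = 111.9745 / 35.5618 = 3.14873

3.15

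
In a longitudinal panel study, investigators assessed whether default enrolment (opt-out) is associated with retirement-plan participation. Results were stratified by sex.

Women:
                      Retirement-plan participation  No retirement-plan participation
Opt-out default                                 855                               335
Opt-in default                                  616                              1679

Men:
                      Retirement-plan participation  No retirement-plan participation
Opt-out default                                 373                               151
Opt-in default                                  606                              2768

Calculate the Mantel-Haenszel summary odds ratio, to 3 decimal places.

8.185

OR_MH = Σ(aᵢdᵢ/nᵢ) / Σ(bᵢcᵢ/nᵢ), where nᵢ is the stratum total.
Stratum 1 (Women): n = 3485; a·d/n = 855·1679/3485 = 411.9211; b·c/n = 335·616/3485 = 59.2138
Stratum 2 (Men): n = 3898; a·d/n = 373·2768/3898 = 264.8702; b·c/n = 151·606/3898 = 23.4751
OR_MH = (411.9211 + 264.8702) / (59.2138 + 23.4751) = 676.7913 / 82.6889 = 8.18479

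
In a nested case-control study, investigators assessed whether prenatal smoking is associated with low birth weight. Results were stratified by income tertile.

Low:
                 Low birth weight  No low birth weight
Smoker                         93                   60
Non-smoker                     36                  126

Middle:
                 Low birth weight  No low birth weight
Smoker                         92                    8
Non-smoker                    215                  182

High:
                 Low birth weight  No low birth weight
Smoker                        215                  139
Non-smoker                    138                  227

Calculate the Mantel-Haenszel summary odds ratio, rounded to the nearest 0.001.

3.751

OR_MH = Σ(aᵢdᵢ/nᵢ) / Σ(bᵢcᵢ/nᵢ), where nᵢ is the stratum total.
Stratum 1 (Low): n = 315; a·d/n = 93·126/315 = 37.2000; b·c/n = 60·36/315 = 6.8571
Stratum 2 (Middle): n = 497; a·d/n = 92·182/497 = 33.6901; b·c/n = 8·215/497 = 3.4608
Stratum 3 (High): n = 719; a·d/n = 215·227/719 = 67.8790; b·c/n = 139·138/719 = 26.6787
OR_MH = (37.2000 + 33.6901 + 67.8790) / (6.8571 + 3.4608 + 26.6787) = 138.7691 / 36.9966 = 3.75086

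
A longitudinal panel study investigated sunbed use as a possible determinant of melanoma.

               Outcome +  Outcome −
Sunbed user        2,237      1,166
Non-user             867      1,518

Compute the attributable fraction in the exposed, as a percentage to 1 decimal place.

Cells: a = 2237, b = 1166, c = 867, d = 1518.
Risk in exposed = 2237/3403 = 0.65736; risk in unexposed = 867/2385 = 0.36352.
RR = 0.65736/0.36352 = 1.80831
AR% = (RR − 1)/RR × 100 = (1.80831 − 1)/1.80831 × 100 = 44.6998%

44.7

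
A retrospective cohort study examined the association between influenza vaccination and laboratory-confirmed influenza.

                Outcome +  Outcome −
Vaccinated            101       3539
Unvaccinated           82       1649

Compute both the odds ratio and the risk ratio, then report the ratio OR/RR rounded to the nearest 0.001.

Cells: a = 101, b = 3539, c = 82, d = 1649.
OR = (101·1649)/(3539·82) = 166549/290198 = 0.57392
Risk in exposed = 101/3640 = 0.02775; risk in unexposed = 82/1731 = 0.04737; RR = 0.58574
OR/RR = 0.57392 / 0.58574 = 0.97982
The outcome is rare in both groups, so OR ≈ RR (ratio near 1).

0.980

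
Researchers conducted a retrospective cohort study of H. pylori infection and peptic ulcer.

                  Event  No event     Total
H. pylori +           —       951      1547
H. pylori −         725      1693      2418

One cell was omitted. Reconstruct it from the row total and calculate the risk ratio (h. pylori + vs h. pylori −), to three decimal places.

The missing cell is in the exposed row: 1547 − 951 = 596.
So a = 596, b = 951, c = 725, d = 1693.
RR = [a/(a+b)] / [c/(c+d)] = (596/1547) / (725/2418) = 0.38526/0.29983 = 1.28491

1.285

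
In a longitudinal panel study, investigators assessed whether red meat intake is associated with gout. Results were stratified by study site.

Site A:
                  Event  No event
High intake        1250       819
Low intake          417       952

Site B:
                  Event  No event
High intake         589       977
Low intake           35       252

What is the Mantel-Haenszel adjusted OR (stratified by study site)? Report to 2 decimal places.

OR_MH = Σ(aᵢdᵢ/nᵢ) / Σ(bᵢcᵢ/nᵢ), where nᵢ is the stratum total.
Stratum 1 (Site A): n = 3438; a·d/n = 1250·952/3438 = 346.1315; b·c/n = 819·417/3438 = 99.3377
Stratum 2 (Site B): n = 1853; a·d/n = 589·252/1853 = 80.1015; b·c/n = 977·35/1853 = 18.4539
OR_MH = (346.1315 + 80.1015) / (99.3377 + 18.4539) = 426.2329 / 117.7916 = 3.61854

3.62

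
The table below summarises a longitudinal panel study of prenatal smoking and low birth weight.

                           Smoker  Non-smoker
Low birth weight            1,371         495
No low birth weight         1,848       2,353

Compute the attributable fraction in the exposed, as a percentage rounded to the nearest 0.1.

59.2

Reading the table with exposure as columns: a = 1371 (Smoker, case), b = 1848 (Smoker, non-case), c = 495 (Non-smoker, case), d = 2353.
Risk in exposed = 1371/3219 = 0.42591; risk in unexposed = 495/2848 = 0.17381.
RR = 0.42591/0.17381 = 2.45048
AR% = (RR − 1)/RR × 100 = (2.45048 − 1)/2.45048 × 100 = 59.1917%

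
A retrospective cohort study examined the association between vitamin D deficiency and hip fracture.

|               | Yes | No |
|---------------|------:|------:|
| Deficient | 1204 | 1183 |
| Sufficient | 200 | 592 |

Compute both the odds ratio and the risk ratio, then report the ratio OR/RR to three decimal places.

1.508

Cells: a = 1204, b = 1183, c = 200, d = 592.
OR = (1204·592)/(1183·200) = 712768/236600 = 3.01254
Risk in exposed = 1204/2387 = 0.50440; risk in unexposed = 200/792 = 0.25253; RR = 1.99742
OR/RR = 3.01254 / 1.99742 = 1.50822
The outcome is not rare, so the OR lies further from 1 than the RR.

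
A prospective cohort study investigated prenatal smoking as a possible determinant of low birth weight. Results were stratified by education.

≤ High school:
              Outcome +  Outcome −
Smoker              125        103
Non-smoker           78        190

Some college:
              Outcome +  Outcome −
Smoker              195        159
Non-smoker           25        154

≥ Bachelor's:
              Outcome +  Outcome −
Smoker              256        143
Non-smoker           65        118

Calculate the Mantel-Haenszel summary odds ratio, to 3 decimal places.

3.940

OR_MH = Σ(aᵢdᵢ/nᵢ) / Σ(bᵢcᵢ/nᵢ), where nᵢ is the stratum total.
Stratum 1 (≤ High school): n = 496; a·d/n = 125·190/496 = 47.8831; b·c/n = 103·78/496 = 16.1976
Stratum 2 (Some college): n = 533; a·d/n = 195·154/533 = 56.3415; b·c/n = 159·25/533 = 7.4578
Stratum 3 (≥ Bachelor's): n = 582; a·d/n = 256·118/582 = 51.9038; b·c/n = 143·65/582 = 15.9708
OR_MH = (47.8831 + 56.3415 + 51.9038) / (16.1976 + 7.4578 + 15.9708) = 156.1283 / 39.6262 = 3.94003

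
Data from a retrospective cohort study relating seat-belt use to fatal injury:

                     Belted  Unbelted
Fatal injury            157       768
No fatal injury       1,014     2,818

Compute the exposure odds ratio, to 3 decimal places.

0.568

Reading the table with exposure as columns: a = 157 (Belted, case), b = 1014 (Belted, non-case), c = 768 (Unbelted, case), d = 2818.
OR = (a·d)/(b·c) = (157 × 2818) / (1014 × 768) = 442426 / 778752 = 0.56812
Exposure is associated with lower odds of fatal injury (OR = 0.57 < 1).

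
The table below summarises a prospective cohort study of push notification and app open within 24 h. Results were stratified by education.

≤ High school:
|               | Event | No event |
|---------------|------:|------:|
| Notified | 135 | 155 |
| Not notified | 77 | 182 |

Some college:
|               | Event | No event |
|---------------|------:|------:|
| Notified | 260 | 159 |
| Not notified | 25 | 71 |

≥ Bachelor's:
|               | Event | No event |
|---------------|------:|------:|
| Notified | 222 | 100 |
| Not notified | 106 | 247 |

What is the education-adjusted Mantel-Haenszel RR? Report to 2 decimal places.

2.05

RR_MH = Σ(aᵢ·n₀ᵢ/nᵢ) / Σ(cᵢ·n₁ᵢ/nᵢ), with n₁ᵢ = aᵢ+bᵢ (exposed), n₀ᵢ = cᵢ+dᵢ (unexposed), nᵢ = n₁ᵢ+n₀ᵢ.
Stratum 1 (≤ High school): n₁ = 290, n₀ = 259, n = 549; a·n₀/n = 135·259/549 = 63.6885; c·n₁/n = 77·290/549 = 40.6740
Stratum 2 (Some college): n₁ = 419, n₀ = 96, n = 515; a·n₀/n = 260·96/515 = 48.4660; c·n₁/n = 25·419/515 = 20.3398
Stratum 3 (≥ Bachelor's): n₁ = 322, n₀ = 353, n = 675; a·n₀/n = 222·353/675 = 116.0978; c·n₁/n = 106·322/675 = 50.5659
RR_MH = (63.6885 + 48.4660 + 116.0978) / (40.6740 + 20.3398 + 50.5659) = 228.2523 / 111.5797 = 2.04564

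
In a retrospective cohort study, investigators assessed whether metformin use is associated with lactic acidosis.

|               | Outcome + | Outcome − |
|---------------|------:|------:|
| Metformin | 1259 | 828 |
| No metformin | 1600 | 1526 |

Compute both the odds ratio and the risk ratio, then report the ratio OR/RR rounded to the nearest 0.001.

Cells: a = 1259, b = 828, c = 1600, d = 1526.
OR = (1259·1526)/(828·1600) = 1921234/1324800 = 1.45021
Risk in exposed = 1259/2087 = 0.60326; risk in unexposed = 1600/3126 = 0.51184; RR = 1.17862
OR/RR = 1.45021 / 1.17862 = 1.23043
The outcome is not rare, so the OR lies further from 1 than the RR.

1.230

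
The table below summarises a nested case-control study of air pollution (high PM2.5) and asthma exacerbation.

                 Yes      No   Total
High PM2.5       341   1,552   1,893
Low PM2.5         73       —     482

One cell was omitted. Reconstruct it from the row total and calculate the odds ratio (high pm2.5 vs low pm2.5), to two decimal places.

1.23

The missing cell is in the unexposed row: 482 − 73 = 409.
So a = 341, b = 1552, c = 73, d = 409.
OR = (a·d)/(b·c) = (341 × 409) / (1552 × 73) = 139469 / 113296 = 1.23101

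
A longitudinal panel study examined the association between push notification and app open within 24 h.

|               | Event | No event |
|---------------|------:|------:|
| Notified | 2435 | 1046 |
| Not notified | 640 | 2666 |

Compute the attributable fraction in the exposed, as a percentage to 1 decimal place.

72.3

Cells: a = 2435, b = 1046, c = 640, d = 2666.
Risk in exposed = 2435/3481 = 0.69951; risk in unexposed = 640/3306 = 0.19359.
RR = 0.69951/0.19359 = 3.61341
AR% = (RR − 1)/RR × 100 = (3.61341 − 1)/3.61341 × 100 = 72.3253%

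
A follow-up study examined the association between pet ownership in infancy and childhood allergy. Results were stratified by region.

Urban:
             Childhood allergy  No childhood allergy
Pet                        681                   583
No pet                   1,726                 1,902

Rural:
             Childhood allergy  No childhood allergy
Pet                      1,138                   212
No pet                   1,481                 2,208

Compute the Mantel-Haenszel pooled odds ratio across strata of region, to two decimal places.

2.85

OR_MH = Σ(aᵢdᵢ/nᵢ) / Σ(bᵢcᵢ/nᵢ), where nᵢ is the stratum total.
Stratum 1 (Urban): n = 4892; a·d/n = 681·1902/4892 = 264.7715; b·c/n = 583·1726/4892 = 205.6946
Stratum 2 (Rural): n = 5039; a·d/n = 1138·2208/5039 = 498.6513; b·c/n = 212·1481/5039 = 62.3084
OR_MH = (264.7715 + 498.6513) / (205.6946 + 62.3084) = 763.4228 / 268.0030 = 2.84856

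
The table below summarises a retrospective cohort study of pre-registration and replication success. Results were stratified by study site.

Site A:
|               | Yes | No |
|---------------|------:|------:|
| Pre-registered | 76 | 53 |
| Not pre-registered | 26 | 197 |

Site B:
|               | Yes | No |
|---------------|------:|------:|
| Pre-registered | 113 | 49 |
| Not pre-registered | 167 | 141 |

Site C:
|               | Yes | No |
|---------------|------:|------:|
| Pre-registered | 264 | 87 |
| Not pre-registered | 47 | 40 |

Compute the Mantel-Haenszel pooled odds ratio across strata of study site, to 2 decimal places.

3.28

OR_MH = Σ(aᵢdᵢ/nᵢ) / Σ(bᵢcᵢ/nᵢ), where nᵢ is the stratum total.
Stratum 1 (Site A): n = 352; a·d/n = 76·197/352 = 42.5341; b·c/n = 53·26/352 = 3.9148
Stratum 2 (Site B): n = 470; a·d/n = 113·141/470 = 33.9000; b·c/n = 49·167/470 = 17.4106
Stratum 3 (Site C): n = 438; a·d/n = 264·40/438 = 24.1096; b·c/n = 87·47/438 = 9.3356
OR_MH = (42.5341 + 33.9000 + 24.1096) / (3.9148 + 17.4106 + 9.3356) = 100.5437 / 30.6610 = 3.27920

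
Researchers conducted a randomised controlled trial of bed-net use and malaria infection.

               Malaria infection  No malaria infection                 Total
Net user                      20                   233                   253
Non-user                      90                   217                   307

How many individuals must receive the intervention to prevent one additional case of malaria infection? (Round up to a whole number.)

5

Risk in treated group = 20/253 = 0.07905; risk in control = 90/307 = 0.29316.
Absolute risk reduction = 0.29316 − 0.07905 = 0.21411
NNT = 1 / ARR = 1 / 0.21411 = 4.671 → round up → 5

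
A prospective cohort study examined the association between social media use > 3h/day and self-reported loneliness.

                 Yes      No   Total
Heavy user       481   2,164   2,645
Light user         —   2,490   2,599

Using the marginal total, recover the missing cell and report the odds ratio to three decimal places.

5.078

The missing cell is in the unexposed row: 2599 − 2490 = 109.
So a = 481, b = 2164, c = 109, d = 2490.
OR = (a·d)/(b·c) = (481 × 2490) / (2164 × 109) = 1197690 / 235876 = 5.07763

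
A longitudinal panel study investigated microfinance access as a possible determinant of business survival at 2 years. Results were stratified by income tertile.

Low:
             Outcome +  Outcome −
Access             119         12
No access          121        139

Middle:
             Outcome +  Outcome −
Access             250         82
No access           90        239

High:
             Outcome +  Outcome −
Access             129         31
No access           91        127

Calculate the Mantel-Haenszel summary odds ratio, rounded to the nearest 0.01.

OR_MH = Σ(aᵢdᵢ/nᵢ) / Σ(bᵢcᵢ/nᵢ), where nᵢ is the stratum total.
Stratum 1 (Low): n = 391; a·d/n = 119·139/391 = 42.3043; b·c/n = 12·121/391 = 3.7136
Stratum 2 (Middle): n = 661; a·d/n = 250·239/661 = 90.3933; b·c/n = 82·90/661 = 11.1649
Stratum 3 (High): n = 378; a·d/n = 129·127/378 = 43.3413; b·c/n = 31·91/378 = 7.4630
OR_MH = (42.3043 + 90.3933 + 43.3413) / (3.7136 + 11.1649 + 7.4630) = 176.0390 / 22.3414 = 7.87949

7.88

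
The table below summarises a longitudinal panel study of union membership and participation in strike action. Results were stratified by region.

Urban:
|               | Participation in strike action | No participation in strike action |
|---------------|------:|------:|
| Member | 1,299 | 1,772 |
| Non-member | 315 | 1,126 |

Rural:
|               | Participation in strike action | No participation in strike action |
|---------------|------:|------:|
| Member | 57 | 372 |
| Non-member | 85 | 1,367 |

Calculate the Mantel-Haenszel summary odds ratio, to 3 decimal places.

OR_MH = Σ(aᵢdᵢ/nᵢ) / Σ(bᵢcᵢ/nᵢ), where nᵢ is the stratum total.
Stratum 1 (Urban): n = 4512; a·d/n = 1299·1126/4512 = 324.1742; b·c/n = 1772·315/4512 = 123.7101
Stratum 2 (Rural): n = 1881; a·d/n = 57·1367/1881 = 41.4242; b·c/n = 372·85/1881 = 16.8102
OR_MH = (324.1742 + 41.4242) / (123.7101 + 16.8102) = 365.5984 / 140.5203 = 2.60175

2.602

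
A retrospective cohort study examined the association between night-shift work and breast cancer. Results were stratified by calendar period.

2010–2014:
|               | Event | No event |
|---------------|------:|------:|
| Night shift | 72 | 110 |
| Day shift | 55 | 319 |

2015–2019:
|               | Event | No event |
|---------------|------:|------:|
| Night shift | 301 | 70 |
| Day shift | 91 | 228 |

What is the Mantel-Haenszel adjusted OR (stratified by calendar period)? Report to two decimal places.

OR_MH = Σ(aᵢdᵢ/nᵢ) / Σ(bᵢcᵢ/nᵢ), where nᵢ is the stratum total.
Stratum 1 (2010–2014): n = 556; a·d/n = 72·319/556 = 41.3094; b·c/n = 110·55/556 = 10.8813
Stratum 2 (2015–2019): n = 690; a·d/n = 301·228/690 = 99.4609; b·c/n = 70·91/690 = 9.2319
OR_MH = (41.3094 + 99.4609) / (10.8813 + 9.2319) = 140.7702 / 20.1132 = 6.99890

7.00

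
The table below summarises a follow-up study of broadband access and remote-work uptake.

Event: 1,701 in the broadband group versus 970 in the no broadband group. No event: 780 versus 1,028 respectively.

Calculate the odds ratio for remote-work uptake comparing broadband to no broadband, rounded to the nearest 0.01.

2.31

From the description: a = 1701, b = 780, c = 970, d = 1028.
OR = (a·d)/(b·c) = (1701 × 1028) / (780 × 970) = 1748628 / 756600 = 2.31117
The odds of remote-work uptake are about 2.31 times as high in the broadband group.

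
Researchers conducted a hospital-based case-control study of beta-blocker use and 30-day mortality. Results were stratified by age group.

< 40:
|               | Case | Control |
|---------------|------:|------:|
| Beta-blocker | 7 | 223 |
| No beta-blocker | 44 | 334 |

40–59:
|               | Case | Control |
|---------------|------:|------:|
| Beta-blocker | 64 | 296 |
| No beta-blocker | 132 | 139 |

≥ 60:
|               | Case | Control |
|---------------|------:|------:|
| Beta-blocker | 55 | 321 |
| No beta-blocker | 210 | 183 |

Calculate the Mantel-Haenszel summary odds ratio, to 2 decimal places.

OR_MH = Σ(aᵢdᵢ/nᵢ) / Σ(bᵢcᵢ/nᵢ), where nᵢ is the stratum total.
Stratum 1 (< 40): n = 608; a·d/n = 7·334/608 = 3.8454; b·c/n = 223·44/608 = 16.1382
Stratum 2 (40–59): n = 631; a·d/n = 64·139/631 = 14.0983; b·c/n = 296·132/631 = 61.9208
Stratum 3 (≥ 60): n = 769; a·d/n = 55·183/769 = 13.0884; b·c/n = 321·210/769 = 87.6593
OR_MH = (3.8454 + 14.0983 + 13.0884) / (16.1382 + 61.9208 + 87.6593) = 31.0321 / 165.7182 = 0.18726

0.19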